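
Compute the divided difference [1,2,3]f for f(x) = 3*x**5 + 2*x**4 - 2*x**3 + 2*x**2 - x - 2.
310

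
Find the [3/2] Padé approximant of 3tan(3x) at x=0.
(-27*x**3/5 + 9*x)/(1 - 18*x**2/5)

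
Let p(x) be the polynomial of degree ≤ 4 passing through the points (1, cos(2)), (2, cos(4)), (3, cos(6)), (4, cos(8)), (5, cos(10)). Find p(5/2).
15*cos(4)/32 + 3*cos(10)/128 - 5*cos(2)/128 - 5*cos(8)/32 + 45*cos(6)/64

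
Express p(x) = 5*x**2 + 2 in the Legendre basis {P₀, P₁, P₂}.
(11/3)P₀ + (10/3)P₂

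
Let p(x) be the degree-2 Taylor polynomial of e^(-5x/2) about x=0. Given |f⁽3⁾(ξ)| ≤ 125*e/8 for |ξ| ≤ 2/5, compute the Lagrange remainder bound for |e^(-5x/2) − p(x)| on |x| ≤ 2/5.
e/6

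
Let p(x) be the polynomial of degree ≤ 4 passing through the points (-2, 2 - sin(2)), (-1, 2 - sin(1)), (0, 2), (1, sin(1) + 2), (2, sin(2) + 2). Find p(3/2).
5*sin(2)/16 + 7*sin(1)/8 + 2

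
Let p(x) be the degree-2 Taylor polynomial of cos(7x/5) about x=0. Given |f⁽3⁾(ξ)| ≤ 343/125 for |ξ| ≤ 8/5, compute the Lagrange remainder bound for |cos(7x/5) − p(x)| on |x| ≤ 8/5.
87808/46875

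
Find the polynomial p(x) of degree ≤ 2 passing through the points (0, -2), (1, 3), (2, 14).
3*x**2 + 2*x - 2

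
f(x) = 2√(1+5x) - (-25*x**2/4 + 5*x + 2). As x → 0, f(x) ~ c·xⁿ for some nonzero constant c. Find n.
3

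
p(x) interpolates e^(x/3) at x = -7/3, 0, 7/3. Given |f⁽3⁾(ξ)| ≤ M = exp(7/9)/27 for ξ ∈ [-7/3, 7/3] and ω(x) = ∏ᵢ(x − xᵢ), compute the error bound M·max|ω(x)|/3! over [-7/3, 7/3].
343*sqrt(3)*exp(7/9)/19683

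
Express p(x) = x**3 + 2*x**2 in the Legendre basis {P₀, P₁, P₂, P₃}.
(2/3)P₀ + (3/5)P₁ + (4/3)P₂ + (2/5)P₃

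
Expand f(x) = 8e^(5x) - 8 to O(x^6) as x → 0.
40*x + 100*x**2 + 500*x**3/3 + 625*x**4/3 + 625*x**5/3 + O(x**6)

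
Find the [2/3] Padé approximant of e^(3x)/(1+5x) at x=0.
(1167*x**2/1460 + 558*x/365 + 1)/(2589*x**3/730 - 9699*x**2/1460 + 1288*x/365 + 1)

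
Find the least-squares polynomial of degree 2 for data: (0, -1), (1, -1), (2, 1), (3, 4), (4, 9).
-36/35 + (-9/14)x + (11/14)x²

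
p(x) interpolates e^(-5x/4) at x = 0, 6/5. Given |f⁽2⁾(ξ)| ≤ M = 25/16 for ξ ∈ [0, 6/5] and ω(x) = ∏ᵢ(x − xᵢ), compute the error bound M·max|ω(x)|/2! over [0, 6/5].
9/32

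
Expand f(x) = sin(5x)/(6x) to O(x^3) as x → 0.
5/6 - 125*x**2/36 + O(x**3)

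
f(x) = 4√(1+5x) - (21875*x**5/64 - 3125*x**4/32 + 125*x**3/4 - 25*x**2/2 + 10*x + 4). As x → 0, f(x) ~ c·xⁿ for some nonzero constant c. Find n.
6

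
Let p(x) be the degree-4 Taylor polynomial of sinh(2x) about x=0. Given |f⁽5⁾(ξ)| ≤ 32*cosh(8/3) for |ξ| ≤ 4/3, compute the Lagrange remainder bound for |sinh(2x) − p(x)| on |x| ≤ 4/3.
4096*cosh(8/3)/3645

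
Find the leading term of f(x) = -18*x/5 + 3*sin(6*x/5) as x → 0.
-108*x**3/125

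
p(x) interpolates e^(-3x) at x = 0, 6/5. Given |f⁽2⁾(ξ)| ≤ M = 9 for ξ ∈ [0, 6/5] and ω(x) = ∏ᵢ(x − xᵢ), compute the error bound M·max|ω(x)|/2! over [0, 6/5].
81/50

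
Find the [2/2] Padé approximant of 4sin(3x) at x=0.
12*x/(3*x**2/2 + 1)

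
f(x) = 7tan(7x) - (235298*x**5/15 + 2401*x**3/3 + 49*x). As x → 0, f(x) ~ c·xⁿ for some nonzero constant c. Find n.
7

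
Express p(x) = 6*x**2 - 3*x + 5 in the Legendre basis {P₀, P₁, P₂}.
(7)P₀ + (-3)P₁ + (4)P₂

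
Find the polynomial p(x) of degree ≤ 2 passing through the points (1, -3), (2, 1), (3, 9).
2*x**2 - 2*x - 3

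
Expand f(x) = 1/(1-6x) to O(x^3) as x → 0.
1 + 6*x + 36*x**2 + O(x**3)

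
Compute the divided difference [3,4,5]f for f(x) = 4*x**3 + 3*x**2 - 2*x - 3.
51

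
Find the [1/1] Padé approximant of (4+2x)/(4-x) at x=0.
(x/2 + 1)/(1 - x/4)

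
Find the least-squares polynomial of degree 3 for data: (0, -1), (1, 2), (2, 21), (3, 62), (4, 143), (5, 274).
-11/9 + (316/189)x + (19/63)x² + (56/27)x³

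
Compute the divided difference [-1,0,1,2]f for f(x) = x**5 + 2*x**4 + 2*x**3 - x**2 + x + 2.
11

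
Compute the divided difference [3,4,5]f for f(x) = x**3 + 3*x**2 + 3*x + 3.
15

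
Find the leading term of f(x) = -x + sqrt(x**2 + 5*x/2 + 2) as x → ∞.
5/4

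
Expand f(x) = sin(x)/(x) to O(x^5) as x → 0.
1 - x**2/6 + x**4/120 + O(x**5)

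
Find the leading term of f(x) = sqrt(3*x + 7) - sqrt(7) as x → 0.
3*sqrt(7)*x/14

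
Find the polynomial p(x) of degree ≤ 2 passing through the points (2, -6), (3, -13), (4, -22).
-x**2 - 2*x + 2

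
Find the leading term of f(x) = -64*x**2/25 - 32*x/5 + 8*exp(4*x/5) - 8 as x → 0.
256*x**3/375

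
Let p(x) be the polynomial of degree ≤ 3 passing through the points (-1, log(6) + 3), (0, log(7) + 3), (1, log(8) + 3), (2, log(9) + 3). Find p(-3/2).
log(192*2**(1/8)*3**(9/16)*7**(13/16)/343) + 3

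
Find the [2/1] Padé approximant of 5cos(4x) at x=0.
5 - 40*x**2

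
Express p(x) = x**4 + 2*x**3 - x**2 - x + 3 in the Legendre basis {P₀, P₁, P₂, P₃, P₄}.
(43/15)P₀ + (1/5)P₁ + (-2/21)P₂ + (4/5)P₃ + (8/35)P₄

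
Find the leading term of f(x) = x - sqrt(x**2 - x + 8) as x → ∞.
1/2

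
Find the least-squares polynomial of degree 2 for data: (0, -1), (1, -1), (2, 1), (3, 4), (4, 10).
-33/35 + (-71/70)x + (13/14)x²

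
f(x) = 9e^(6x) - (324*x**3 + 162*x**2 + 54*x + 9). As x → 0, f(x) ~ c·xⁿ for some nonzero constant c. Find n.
4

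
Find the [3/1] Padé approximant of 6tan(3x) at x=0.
54*x**3 + 18*x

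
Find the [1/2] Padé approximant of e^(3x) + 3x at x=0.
(37*x/7 + 1)/(-3*x**2/14 - 5*x/7 + 1)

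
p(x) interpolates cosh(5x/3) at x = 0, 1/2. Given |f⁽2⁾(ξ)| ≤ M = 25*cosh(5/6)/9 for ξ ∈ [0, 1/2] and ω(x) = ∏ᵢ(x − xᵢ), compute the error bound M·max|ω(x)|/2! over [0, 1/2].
25*cosh(5/6)/288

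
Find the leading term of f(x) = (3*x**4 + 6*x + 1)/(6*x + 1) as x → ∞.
x**3/2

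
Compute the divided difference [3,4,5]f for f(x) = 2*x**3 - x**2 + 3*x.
23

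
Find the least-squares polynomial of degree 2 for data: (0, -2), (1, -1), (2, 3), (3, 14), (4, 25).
-15/7 + (-57/70)x + (27/14)x²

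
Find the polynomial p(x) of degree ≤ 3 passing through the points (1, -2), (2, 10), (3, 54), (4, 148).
3*x**3 - 2*x**2 - 3*x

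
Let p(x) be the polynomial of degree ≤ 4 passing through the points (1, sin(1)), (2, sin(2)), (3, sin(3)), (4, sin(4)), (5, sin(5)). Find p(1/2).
-105*sin(2)/32 + 35*sin(5)/128 + 189*sin(3)/64 - 45*sin(4)/32 + 315*sin(1)/128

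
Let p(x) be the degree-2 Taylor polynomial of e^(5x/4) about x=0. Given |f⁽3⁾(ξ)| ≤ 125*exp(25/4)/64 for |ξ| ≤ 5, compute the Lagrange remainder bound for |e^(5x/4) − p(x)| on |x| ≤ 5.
15625*exp(25/4)/384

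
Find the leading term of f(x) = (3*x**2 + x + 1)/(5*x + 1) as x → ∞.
3*x/5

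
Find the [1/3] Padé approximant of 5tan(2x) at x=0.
10*x/(1 - 4*x**2/3)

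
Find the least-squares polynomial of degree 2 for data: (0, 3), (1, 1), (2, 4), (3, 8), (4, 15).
19/7 + (-163/70)x + (19/14)x²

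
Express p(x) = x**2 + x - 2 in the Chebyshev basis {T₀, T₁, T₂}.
(-3/2)T₀ + T₁ + (1/2)T₂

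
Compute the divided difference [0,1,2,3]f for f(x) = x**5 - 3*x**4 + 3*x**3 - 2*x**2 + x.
10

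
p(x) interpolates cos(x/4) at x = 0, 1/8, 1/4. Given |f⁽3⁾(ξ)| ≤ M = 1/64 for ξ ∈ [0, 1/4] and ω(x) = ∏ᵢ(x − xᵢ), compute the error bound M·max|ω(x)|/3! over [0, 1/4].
sqrt(3)/884736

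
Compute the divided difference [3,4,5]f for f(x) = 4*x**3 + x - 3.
48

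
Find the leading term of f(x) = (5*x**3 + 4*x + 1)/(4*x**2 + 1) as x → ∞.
5*x/4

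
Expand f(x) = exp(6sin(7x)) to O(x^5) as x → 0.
1 + 42*x + 882*x**2 + 12005*x**3 + 115248*x**4 + O(x**5)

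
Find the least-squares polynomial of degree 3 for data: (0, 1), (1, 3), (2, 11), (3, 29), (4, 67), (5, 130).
58/63 + (442/189)x + (-275/252)x² + (125/108)x³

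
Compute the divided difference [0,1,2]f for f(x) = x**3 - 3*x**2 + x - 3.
0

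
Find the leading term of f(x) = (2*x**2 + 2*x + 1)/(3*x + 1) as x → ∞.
2*x/3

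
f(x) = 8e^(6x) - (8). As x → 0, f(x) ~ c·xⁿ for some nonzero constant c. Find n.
1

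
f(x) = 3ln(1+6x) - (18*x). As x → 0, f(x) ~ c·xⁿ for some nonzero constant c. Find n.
2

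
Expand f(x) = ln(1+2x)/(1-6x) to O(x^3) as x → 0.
2*x + 10*x**2 + O(x**3)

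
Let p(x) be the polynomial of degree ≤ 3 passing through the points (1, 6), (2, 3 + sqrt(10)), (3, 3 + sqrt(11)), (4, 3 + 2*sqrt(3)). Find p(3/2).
-5*sqrt(11)/16 + sqrt(3)/8 + 15*sqrt(10)/16 + 63/16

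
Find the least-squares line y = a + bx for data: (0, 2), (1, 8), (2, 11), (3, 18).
a = 21/10, b = 51/10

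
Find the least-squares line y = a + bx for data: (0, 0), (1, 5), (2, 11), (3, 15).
a = 1/10, b = 51/10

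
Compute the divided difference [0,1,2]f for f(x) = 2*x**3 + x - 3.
6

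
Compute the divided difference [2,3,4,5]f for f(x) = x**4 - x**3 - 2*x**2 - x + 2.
13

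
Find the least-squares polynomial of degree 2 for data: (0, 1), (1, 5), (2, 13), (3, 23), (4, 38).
36/35 + (82/35)x + (12/7)x²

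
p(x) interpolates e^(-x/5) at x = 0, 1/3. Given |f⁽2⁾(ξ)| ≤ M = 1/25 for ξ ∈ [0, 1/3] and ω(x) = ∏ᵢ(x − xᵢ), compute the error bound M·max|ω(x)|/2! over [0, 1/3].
1/1800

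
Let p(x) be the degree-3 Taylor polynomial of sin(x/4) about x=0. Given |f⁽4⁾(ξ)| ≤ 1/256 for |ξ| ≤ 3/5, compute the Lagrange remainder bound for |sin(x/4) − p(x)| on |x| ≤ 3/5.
27/1280000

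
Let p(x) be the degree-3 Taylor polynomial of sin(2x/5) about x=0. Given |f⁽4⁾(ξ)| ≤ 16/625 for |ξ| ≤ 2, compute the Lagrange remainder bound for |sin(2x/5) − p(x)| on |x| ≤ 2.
32/1875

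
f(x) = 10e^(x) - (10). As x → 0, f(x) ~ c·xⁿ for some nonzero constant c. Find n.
1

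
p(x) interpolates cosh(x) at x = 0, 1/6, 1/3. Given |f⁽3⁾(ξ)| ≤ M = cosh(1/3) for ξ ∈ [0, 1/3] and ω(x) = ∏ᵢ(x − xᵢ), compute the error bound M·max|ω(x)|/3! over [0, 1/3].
sqrt(3)*cosh(1/3)/5832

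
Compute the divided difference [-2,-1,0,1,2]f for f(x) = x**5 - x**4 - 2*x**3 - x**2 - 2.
-1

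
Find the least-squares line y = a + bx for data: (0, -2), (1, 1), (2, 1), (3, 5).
a = -19/10, b = 21/10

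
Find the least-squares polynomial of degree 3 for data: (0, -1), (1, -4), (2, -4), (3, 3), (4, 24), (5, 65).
-137/126 + (-1261/756)x + (-487/252)x² + (53/54)x³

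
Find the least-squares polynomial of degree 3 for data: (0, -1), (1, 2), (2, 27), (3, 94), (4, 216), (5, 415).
-127/126 + (-1985/756)x + (661/252)x² + (157/54)x³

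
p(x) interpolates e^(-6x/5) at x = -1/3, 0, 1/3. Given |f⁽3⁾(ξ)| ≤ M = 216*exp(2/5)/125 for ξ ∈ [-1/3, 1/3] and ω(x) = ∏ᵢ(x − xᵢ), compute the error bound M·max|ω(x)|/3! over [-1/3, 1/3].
8*sqrt(3)*exp(2/5)/3375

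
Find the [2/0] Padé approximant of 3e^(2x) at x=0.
6*x**2 + 6*x + 3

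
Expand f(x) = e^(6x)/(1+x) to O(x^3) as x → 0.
1 + 5*x + 13*x**2 + O(x**3)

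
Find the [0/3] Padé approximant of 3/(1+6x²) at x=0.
3/(6*x**2 + 1)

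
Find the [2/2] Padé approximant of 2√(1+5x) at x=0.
(125*x**2/8 + 25*x/2 + 2)/(25*x**2/16 + 15*x/4 + 1)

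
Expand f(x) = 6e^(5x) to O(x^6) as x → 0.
6 + 30*x + 75*x**2 + 125*x**3 + 625*x**4/4 + 625*x**5/4 + O(x**6)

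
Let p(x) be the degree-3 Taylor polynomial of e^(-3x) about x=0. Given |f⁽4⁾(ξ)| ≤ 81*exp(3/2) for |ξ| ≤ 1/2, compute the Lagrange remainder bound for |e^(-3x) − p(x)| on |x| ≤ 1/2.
27*exp(3/2)/128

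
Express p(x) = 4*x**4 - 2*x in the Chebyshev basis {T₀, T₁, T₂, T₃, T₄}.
(3/2)T₀ + (-2)T₁ + (2)T₂ + (1/2)T₄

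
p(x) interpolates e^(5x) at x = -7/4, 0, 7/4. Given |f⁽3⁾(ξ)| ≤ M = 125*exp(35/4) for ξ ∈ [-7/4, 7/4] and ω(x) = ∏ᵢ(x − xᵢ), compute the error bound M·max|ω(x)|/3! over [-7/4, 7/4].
42875*sqrt(3)*exp(35/4)/1728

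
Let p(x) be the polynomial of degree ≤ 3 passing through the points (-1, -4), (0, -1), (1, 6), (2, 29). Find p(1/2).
5/4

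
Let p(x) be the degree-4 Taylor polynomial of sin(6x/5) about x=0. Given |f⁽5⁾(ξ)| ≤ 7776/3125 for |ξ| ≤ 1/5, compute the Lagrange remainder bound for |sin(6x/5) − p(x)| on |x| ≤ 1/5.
324/48828125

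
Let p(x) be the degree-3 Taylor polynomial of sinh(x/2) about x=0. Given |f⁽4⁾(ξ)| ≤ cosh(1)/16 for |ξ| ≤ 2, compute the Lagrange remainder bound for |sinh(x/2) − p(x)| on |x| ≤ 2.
cosh(1)/24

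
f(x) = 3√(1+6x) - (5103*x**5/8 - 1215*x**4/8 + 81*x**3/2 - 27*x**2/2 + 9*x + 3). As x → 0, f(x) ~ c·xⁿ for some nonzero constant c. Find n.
6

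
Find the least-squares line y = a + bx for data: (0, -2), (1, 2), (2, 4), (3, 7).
a = -8/5, b = 29/10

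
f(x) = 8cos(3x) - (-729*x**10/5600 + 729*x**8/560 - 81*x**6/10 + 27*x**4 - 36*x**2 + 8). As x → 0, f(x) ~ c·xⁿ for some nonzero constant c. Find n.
12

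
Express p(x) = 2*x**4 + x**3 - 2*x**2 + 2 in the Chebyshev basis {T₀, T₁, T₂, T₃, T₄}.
(7/4)T₀ + (3/4)T₁ + (1/4)T₃ + (1/4)T₄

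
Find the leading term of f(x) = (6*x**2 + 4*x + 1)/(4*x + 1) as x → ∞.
3*x/2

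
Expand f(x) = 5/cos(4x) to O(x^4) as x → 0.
5 + 40*x**2 + O(x**4)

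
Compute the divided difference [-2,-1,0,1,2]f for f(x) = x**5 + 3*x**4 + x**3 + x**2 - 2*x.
3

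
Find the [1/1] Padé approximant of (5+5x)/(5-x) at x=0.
(x + 1)/(1 - x/5)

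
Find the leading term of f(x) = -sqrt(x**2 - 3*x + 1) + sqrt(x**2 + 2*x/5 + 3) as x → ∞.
17/10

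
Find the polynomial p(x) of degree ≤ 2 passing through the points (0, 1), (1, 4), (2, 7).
3*x + 1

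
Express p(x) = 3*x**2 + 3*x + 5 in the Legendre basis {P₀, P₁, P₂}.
(6)P₀ + (3)P₁ + (2)P₂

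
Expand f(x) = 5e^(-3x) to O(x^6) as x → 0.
5 - 15*x + 45*x**2/2 - 45*x**3/2 + 135*x**4/8 - 81*x**5/8 + O(x**6)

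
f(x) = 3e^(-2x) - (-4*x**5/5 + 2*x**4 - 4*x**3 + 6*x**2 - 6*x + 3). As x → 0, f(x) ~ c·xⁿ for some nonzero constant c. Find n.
6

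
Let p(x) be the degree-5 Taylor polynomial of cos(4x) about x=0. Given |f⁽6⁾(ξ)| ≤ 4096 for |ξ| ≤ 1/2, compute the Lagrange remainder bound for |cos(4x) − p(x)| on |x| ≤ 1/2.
4/45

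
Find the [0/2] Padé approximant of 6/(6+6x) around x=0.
1/(x + 1)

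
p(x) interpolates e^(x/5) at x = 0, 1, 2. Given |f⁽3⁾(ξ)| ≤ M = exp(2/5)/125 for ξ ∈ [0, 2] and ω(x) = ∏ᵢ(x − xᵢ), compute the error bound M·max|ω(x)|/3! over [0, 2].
sqrt(3)*exp(2/5)/3375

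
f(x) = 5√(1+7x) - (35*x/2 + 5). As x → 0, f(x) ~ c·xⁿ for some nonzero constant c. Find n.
2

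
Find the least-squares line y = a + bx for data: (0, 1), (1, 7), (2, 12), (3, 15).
a = 17/10, b = 47/10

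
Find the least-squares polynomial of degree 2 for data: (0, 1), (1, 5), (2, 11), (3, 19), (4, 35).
53/35 + (27/35)x + (13/7)x²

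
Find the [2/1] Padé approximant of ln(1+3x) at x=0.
3*x*(x + 2)/(2*(2*x + 1))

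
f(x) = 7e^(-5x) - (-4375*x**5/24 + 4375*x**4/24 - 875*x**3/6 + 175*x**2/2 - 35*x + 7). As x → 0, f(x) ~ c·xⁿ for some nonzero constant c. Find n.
6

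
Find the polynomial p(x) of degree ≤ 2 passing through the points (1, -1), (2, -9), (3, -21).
-2*x**2 - 2*x + 3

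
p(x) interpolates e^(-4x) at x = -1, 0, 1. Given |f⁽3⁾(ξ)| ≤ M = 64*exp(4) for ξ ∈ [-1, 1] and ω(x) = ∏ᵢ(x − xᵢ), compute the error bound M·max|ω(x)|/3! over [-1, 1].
64*sqrt(3)*exp(4)/27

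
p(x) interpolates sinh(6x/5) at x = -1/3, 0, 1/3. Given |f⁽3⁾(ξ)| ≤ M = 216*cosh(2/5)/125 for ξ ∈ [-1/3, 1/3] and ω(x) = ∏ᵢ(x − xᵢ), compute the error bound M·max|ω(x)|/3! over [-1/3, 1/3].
8*sqrt(3)*cosh(2/5)/3375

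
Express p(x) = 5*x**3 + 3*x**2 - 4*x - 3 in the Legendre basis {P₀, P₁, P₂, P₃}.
(-2)P₀ - P₁ + (2)P₂ + (2)P₃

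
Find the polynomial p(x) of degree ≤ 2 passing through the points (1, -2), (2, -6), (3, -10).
2 - 4*x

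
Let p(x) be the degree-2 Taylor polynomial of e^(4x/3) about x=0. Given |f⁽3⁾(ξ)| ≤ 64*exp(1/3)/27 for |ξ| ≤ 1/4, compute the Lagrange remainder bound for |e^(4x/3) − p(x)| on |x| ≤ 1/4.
exp(1/3)/162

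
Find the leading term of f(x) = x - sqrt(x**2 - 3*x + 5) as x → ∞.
3/2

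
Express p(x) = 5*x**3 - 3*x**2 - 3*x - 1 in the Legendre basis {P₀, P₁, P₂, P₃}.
(-2)P₀ + (-2)P₂ + (2)P₃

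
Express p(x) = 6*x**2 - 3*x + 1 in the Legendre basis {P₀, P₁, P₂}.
(3)P₀ + (-3)P₁ + (4)P₂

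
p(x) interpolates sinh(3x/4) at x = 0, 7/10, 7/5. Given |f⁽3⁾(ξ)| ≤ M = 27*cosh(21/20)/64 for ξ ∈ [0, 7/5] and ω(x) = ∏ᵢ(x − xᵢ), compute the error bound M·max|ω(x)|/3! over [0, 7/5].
343*sqrt(3)*cosh(21/20)/64000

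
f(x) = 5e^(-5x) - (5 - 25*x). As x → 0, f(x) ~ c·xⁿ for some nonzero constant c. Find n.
2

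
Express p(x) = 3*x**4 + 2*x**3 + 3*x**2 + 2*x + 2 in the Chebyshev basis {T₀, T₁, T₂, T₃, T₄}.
(37/8)T₀ + (7/2)T₁ + (3)T₂ + (1/2)T₃ + (3/8)T₄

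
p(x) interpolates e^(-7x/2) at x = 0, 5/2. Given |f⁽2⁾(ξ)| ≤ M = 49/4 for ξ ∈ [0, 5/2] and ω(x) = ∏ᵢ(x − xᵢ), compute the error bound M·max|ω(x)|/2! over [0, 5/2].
1225/128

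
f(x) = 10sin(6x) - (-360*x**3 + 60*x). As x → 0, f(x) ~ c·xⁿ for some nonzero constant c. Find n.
5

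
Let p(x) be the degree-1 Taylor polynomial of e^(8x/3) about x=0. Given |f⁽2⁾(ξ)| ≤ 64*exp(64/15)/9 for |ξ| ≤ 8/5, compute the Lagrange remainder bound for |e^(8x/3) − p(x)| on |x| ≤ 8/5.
2048*exp(64/15)/225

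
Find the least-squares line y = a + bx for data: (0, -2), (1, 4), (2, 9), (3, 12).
a = -13/10, b = 47/10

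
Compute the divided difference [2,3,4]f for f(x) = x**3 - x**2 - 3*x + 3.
8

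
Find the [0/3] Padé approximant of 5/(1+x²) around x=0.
5/(x**2 + 1)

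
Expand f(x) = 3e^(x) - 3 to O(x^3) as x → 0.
3*x + 3*x**2/2 + O(x**3)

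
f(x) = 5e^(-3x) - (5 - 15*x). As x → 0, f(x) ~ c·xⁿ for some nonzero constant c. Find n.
2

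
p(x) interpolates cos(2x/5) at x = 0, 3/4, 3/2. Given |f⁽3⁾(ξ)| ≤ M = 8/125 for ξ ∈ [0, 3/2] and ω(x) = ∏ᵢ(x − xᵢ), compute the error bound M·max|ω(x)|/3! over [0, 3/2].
sqrt(3)/1000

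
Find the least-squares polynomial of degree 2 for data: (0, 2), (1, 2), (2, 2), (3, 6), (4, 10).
74/35 + (-10/7)x + (6/7)x²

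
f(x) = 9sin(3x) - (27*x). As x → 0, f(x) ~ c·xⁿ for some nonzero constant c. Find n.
3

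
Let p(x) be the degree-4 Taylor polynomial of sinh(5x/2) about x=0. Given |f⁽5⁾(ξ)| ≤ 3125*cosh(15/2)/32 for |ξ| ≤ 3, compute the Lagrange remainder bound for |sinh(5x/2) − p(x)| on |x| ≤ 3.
50625*cosh(15/2)/256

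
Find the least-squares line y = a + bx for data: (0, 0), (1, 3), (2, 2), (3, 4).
a = 3/5, b = 11/10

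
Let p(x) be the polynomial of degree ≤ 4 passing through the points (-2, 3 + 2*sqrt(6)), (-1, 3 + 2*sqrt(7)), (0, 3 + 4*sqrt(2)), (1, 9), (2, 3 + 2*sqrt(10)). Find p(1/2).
-5*sqrt(7)/16 - 5*sqrt(10)/64 + 3*sqrt(6)/64 + 45*sqrt(2)/16 + 93/16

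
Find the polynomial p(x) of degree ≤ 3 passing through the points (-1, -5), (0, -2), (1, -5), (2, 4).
3*x**3 - 3*x**2 - 3*x - 2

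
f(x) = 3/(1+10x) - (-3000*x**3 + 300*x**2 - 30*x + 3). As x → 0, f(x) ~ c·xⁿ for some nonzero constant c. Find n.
4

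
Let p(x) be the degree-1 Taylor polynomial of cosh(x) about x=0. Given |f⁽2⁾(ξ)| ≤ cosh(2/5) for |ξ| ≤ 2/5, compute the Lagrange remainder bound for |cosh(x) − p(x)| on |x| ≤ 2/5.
2*cosh(2/5)/25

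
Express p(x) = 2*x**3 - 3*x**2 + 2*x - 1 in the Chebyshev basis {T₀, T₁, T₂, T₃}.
(-5/2)T₀ + (7/2)T₁ + (-3/2)T₂ + (1/2)T₃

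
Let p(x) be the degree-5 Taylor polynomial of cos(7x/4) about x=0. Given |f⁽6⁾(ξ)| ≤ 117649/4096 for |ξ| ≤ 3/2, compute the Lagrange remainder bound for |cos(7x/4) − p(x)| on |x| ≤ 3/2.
9529569/20971520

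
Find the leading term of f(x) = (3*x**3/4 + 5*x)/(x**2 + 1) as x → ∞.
3*x/4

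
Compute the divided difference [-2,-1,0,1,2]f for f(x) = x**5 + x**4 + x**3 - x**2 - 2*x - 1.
1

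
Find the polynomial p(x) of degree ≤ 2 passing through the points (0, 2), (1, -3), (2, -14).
-3*x**2 - 2*x + 2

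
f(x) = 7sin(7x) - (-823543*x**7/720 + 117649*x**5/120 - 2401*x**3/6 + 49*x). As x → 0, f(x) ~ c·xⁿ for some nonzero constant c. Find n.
9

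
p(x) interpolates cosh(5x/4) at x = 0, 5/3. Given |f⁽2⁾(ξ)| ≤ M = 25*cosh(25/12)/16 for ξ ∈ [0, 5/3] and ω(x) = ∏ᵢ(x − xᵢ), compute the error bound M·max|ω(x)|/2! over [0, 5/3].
625*cosh(25/12)/1152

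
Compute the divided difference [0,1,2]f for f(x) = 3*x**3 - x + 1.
9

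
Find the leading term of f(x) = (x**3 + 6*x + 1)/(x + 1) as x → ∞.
x**2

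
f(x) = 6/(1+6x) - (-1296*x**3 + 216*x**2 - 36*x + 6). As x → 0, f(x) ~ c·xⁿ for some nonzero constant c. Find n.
4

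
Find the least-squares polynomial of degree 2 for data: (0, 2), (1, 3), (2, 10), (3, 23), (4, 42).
2 + (-2)x + (3)x²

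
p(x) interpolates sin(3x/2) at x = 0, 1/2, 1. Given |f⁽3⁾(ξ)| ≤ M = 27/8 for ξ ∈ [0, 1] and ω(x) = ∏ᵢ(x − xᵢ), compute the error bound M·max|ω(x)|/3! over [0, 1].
sqrt(3)/64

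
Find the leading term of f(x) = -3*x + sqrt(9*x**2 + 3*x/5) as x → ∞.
1/10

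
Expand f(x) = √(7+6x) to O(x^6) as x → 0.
sqrt(7) + 3*sqrt(7)*x/7 - 9*sqrt(7)*x**2/98 + 27*sqrt(7)*x**3/686 - 405*sqrt(7)*x**4/19208 + 243*sqrt(7)*x**5/19208 + O(x**6)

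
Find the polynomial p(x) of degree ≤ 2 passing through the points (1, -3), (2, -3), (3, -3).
-3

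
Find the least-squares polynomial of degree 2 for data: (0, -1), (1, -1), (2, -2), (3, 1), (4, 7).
-18/35 + (-97/35)x + (8/7)x²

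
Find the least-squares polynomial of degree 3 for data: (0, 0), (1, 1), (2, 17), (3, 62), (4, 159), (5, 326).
-25/126 + (1513/756)x + (-827/252)x² + (86/27)x³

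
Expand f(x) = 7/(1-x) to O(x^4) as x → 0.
7 + 7*x + 7*x**2 + 7*x**3 + O(x**4)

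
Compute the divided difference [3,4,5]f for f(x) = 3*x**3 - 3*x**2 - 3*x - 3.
33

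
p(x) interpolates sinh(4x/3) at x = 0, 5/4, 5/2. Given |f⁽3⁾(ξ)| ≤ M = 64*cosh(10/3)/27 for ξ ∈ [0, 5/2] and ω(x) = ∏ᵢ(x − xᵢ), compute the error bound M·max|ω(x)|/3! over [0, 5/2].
125*sqrt(3)*cosh(10/3)/729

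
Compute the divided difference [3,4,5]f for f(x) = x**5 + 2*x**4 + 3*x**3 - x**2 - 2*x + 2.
889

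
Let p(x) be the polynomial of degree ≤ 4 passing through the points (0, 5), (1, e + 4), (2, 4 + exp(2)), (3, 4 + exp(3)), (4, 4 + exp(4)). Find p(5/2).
-5*exp(4)/128 - 5*e/32 + 515/128 + 45*exp(2)/64 + 15*exp(3)/32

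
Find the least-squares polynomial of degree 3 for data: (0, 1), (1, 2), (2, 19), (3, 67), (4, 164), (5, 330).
103/126 + (53/108)x + (-215/126)x² + (319/108)x³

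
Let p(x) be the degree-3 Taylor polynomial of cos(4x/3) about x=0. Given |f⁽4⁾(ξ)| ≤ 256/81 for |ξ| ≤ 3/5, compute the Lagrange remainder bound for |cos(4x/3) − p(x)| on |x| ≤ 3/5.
32/1875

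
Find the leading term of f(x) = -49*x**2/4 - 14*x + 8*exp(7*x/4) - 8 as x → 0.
343*x**3/48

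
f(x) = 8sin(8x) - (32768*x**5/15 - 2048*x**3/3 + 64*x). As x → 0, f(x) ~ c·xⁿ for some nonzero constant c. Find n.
7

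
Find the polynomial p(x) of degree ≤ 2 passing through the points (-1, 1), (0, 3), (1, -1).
-3*x**2 - x + 3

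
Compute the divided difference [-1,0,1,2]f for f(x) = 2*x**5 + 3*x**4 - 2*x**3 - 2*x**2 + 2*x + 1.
14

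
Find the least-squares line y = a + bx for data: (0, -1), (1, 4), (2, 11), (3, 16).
a = -6/5, b = 29/5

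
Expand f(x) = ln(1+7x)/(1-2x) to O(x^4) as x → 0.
7*x - 21*x**2/2 + 280*x**3/3 + O(x**4)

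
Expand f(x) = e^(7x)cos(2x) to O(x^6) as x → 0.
1 + 7*x + 45*x**2/2 + 259*x**3/6 + 1241*x**4/24 + 3647*x**5/120 + O(x**6)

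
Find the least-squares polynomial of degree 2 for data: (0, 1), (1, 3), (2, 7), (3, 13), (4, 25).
47/35 + (-17/35)x + (11/7)x²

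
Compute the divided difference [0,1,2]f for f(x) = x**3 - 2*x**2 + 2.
1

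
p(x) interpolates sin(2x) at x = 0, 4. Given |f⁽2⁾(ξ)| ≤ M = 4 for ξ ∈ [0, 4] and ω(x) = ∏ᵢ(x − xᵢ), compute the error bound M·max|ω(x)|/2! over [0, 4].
8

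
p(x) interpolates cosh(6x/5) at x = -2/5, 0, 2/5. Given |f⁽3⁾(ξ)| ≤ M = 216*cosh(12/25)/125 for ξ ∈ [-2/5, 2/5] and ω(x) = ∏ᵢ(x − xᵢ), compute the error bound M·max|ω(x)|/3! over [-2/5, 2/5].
64*sqrt(3)*cosh(12/25)/15625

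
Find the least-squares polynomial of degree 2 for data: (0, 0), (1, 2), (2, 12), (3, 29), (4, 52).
-1/5 + (-9/10)x + (7/2)x²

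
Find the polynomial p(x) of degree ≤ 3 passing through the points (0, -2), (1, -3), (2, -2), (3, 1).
x**2 - 2*x - 2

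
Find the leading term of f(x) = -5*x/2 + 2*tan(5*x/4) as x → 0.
125*x**3/96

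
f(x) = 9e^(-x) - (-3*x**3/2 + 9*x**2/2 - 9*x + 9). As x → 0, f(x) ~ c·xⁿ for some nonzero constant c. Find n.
4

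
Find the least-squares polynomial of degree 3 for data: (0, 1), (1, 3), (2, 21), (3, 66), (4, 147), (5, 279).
8/9 + (-593/378)x + (131/63)x² + (101/54)x³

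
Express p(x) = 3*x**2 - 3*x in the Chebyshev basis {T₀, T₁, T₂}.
(3/2)T₀ + (-3)T₁ + (3/2)T₂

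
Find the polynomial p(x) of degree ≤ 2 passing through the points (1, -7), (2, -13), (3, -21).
-x**2 - 3*x - 3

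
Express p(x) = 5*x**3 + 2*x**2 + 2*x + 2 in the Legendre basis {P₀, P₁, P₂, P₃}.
(8/3)P₀ + (5)P₁ + (4/3)P₂ + (2)P₃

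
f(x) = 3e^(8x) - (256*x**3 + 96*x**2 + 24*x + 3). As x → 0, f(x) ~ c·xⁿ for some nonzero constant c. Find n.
4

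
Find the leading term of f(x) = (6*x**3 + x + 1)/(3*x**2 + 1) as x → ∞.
2*x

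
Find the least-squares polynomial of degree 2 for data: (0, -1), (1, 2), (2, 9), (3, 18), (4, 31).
-37/35 + (12/7)x + (11/7)x²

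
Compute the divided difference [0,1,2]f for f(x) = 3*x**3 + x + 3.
9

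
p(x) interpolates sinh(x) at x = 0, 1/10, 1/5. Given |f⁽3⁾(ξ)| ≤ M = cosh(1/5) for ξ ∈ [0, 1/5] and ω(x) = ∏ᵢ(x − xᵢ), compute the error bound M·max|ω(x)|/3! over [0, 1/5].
sqrt(3)*cosh(1/5)/27000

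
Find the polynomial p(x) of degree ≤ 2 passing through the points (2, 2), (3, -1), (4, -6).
-x**2 + 2*x + 2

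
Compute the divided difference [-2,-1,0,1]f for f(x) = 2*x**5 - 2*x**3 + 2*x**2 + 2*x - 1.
8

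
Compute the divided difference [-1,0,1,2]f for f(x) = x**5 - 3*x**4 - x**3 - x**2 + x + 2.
-2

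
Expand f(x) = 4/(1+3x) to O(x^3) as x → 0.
4 - 12*x + 36*x**2 + O(x**3)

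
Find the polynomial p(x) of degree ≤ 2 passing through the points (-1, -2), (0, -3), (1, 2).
3*x**2 + 2*x - 3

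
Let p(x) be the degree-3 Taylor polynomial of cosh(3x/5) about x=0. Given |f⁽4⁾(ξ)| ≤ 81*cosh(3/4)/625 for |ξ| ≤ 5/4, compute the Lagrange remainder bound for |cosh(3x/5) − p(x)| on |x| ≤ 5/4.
27*cosh(3/4)/2048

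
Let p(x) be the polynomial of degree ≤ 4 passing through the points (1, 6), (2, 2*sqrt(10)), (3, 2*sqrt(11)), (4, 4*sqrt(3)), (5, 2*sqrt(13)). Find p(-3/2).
-2145*sqrt(10)/16 - 1365*sqrt(3)/8 + 1155*sqrt(13)/64 + 9009/64 + 5005*sqrt(11)/32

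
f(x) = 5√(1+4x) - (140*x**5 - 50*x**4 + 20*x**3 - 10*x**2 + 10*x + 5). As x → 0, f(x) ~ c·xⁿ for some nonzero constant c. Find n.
6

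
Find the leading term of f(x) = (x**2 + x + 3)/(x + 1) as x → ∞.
x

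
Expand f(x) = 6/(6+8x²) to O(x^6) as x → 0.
1 - 4*x**2/3 + 16*x**4/9 + O(x**6)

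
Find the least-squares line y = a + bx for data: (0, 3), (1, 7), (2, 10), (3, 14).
a = 31/10, b = 18/5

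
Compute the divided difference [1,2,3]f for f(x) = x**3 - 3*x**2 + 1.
3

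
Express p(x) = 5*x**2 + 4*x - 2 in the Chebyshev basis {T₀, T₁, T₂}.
(1/2)T₀ + (4)T₁ + (5/2)T₂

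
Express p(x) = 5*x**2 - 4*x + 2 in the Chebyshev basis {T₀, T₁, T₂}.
(9/2)T₀ + (-4)T₁ + (5/2)T₂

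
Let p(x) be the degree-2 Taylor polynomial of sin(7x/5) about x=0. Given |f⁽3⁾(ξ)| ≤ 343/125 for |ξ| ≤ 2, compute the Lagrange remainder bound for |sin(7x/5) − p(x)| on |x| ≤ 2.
1372/375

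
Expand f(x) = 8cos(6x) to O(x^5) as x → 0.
8 - 144*x**2 + 432*x**4 + O(x**5)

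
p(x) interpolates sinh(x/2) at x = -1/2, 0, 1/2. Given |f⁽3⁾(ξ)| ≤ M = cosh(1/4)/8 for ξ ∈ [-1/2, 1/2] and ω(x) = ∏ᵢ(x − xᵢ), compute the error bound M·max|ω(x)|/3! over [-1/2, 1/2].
sqrt(3)*cosh(1/4)/1728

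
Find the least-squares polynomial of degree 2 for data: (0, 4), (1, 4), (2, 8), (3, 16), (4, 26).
134/35 + (-44/35)x + (12/7)x²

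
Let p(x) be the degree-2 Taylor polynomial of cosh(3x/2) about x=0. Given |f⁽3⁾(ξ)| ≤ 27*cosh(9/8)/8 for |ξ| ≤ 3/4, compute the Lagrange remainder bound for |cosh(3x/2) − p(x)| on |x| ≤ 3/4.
243*cosh(9/8)/1024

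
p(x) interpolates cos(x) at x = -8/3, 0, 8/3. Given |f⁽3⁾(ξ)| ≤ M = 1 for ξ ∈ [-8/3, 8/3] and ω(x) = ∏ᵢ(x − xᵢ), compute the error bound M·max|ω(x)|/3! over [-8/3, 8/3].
512*sqrt(3)/729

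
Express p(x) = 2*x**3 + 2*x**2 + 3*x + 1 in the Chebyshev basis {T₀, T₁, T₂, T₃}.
(2)T₀ + (9/2)T₁ + T₂ + (1/2)T₃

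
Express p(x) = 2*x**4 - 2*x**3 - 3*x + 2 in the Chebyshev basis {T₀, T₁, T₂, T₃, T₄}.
(11/4)T₀ + (-9/2)T₁ + T₂ + (-1/2)T₃ + (1/4)T₄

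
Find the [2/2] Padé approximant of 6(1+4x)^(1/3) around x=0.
(224*x**2/9 + 28*x + 6)/(40*x**2/27 + 10*x/3 + 1)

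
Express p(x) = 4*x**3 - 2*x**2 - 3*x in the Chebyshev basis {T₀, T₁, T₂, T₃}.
-T₀ - T₂ + T₃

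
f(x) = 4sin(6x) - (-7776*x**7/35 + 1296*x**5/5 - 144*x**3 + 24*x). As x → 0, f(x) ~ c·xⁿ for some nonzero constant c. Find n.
9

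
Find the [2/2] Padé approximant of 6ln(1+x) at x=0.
3*x*(x + 2)/(x**2/6 + x + 1)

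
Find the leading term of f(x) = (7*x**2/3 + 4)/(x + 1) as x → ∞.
7*x/3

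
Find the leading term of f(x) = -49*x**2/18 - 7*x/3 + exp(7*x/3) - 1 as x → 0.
343*x**3/162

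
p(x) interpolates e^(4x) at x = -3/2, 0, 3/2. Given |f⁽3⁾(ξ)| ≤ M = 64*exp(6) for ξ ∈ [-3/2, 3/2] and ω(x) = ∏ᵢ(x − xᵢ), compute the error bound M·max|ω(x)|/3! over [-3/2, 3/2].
8*sqrt(3)*exp(6)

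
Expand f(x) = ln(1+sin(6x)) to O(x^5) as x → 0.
6*x - 18*x**2 + 36*x**3 - 108*x**4 + O(x**5)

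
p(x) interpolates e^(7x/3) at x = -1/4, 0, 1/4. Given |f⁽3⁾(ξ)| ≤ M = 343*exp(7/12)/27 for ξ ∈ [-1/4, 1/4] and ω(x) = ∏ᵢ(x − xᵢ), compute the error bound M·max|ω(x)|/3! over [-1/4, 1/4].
343*sqrt(3)*exp(7/12)/46656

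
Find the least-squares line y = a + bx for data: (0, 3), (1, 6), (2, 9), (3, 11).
a = 16/5, b = 27/10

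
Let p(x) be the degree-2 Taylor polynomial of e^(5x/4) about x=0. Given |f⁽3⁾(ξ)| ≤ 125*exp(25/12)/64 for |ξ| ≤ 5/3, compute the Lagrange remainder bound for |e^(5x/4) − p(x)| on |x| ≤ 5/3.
15625*exp(25/12)/10368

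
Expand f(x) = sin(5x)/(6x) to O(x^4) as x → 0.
5/6 - 125*x**2/36 + O(x**4)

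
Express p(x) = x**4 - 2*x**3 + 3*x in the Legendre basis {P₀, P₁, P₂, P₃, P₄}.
(1/5)P₀ + (9/5)P₁ + (4/7)P₂ + (-4/5)P₃ + (8/35)P₄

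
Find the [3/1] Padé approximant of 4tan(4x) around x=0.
256*x**3/3 + 16*x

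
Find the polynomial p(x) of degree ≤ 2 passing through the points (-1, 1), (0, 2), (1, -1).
-2*x**2 - x + 2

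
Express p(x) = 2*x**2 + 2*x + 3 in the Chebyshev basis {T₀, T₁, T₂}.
(4)T₀ + (2)T₁ + T₂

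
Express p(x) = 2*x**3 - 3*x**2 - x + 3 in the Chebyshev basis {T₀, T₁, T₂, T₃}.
(3/2)T₀ + (1/2)T₁ + (-3/2)T₂ + (1/2)T₃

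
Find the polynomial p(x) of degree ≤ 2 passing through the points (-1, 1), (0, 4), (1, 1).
4 - 3*x**2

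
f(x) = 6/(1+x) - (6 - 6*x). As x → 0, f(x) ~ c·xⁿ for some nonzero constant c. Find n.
2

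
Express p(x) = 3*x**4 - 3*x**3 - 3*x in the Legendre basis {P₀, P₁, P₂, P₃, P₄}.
(3/5)P₀ + (-24/5)P₁ + (12/7)P₂ + (-6/5)P₃ + (24/35)P₄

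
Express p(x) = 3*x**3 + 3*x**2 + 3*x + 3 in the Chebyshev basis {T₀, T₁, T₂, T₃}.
(9/2)T₀ + (21/4)T₁ + (3/2)T₂ + (3/4)T₃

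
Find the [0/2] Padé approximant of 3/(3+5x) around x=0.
1/(5*x/3 + 1)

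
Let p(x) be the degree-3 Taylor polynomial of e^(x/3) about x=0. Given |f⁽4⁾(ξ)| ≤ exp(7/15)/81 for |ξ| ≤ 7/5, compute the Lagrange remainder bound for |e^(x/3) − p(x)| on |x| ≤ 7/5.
2401*exp(7/15)/1215000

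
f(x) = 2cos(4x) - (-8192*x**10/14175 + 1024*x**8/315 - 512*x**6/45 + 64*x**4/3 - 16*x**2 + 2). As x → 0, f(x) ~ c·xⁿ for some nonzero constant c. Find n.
12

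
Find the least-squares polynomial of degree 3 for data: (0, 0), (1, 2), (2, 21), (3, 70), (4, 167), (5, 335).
-5/14 + (71/28)x + (-59/28)x² + (3)x³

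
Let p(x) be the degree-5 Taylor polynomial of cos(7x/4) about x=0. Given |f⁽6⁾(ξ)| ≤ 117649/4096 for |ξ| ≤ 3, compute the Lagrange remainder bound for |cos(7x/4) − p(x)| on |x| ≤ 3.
9529569/327680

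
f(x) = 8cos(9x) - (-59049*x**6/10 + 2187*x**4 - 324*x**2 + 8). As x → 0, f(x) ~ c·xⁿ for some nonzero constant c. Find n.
8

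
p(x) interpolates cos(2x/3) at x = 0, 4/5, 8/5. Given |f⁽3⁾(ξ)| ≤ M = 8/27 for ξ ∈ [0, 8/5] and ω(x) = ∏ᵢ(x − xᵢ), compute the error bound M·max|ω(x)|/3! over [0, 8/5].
512*sqrt(3)/91125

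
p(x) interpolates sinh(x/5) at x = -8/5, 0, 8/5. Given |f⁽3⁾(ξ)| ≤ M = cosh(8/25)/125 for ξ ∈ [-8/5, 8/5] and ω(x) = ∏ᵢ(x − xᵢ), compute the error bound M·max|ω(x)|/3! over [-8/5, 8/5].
512*sqrt(3)*cosh(8/25)/421875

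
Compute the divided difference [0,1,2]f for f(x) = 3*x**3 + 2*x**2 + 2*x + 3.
11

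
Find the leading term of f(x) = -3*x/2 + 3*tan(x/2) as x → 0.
x**3/8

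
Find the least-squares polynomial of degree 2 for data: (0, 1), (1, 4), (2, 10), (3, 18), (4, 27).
4/5 + (13/5)x + x²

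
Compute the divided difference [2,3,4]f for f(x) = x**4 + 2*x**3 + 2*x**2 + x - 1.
75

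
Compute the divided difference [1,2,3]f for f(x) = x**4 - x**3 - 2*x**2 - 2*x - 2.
17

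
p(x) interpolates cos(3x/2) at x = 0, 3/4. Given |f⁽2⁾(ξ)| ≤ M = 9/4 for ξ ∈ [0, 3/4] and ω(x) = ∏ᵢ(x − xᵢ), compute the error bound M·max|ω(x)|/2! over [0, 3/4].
81/512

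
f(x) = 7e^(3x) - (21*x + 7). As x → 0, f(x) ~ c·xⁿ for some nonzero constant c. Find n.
2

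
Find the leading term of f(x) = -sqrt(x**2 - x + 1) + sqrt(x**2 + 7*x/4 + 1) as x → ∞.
11/8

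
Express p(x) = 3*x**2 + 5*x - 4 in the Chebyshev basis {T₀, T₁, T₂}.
(-5/2)T₀ + (5)T₁ + (3/2)T₂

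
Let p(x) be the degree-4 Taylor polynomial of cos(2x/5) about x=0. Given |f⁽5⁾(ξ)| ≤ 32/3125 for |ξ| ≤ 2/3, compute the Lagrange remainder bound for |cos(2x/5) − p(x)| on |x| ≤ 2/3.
128/11390625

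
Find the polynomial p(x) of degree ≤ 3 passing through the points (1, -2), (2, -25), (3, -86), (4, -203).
-3*x**3 - x**2 + x + 1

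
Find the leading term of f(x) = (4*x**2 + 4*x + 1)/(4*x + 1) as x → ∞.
x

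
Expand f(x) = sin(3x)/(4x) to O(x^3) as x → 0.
3/4 - 9*x**2/8 + O(x**3)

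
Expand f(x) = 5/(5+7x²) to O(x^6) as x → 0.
1 - 7*x**2/5 + 49*x**4/25 + O(x**6)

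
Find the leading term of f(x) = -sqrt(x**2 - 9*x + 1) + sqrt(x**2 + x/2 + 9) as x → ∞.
19/4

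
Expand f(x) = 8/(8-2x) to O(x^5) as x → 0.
1 + x/4 + x**2/16 + x**3/64 + x**4/256 + O(x**5)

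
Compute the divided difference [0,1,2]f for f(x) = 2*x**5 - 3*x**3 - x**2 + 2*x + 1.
20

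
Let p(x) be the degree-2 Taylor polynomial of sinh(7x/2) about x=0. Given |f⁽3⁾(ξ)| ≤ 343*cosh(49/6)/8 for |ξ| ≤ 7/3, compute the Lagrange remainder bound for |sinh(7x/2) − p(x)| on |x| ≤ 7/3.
117649*cosh(49/6)/1296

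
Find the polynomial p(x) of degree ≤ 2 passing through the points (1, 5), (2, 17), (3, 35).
3*x**2 + 3*x - 1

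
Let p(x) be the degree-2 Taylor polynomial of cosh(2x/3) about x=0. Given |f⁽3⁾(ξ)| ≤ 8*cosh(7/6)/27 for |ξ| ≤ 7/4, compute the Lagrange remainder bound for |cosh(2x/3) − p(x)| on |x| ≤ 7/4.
343*cosh(7/6)/1296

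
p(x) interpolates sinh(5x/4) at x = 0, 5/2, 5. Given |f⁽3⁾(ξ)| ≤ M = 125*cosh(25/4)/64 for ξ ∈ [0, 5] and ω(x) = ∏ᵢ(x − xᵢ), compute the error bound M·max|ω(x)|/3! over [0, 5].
15625*sqrt(3)*cosh(25/4)/13824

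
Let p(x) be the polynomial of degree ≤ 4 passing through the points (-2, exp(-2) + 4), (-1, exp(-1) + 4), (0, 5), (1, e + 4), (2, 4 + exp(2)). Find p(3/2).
(-5 + 28*e + (35*exp(2) + 140*e + 442)*exp(2))*exp(-2)/128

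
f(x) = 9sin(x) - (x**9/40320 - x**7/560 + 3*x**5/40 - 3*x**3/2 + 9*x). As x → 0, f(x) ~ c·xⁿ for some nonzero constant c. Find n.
11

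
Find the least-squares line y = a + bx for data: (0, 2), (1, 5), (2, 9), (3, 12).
a = 19/10, b = 17/5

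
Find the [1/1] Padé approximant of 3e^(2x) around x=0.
(3*x + 3)/(1 - x)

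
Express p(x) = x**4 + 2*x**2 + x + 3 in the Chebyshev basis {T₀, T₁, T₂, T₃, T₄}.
(35/8)T₀ + T₁ + (3/2)T₂ + (1/8)T₄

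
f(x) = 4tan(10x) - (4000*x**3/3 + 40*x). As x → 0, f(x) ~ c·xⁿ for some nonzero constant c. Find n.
5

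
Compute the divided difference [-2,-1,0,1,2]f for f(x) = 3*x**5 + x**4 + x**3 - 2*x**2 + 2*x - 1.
1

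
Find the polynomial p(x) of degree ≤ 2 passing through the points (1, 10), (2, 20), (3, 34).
2*x**2 + 4*x + 4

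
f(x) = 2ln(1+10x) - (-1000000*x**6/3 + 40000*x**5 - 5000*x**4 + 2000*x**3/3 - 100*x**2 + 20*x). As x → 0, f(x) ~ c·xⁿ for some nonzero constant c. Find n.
7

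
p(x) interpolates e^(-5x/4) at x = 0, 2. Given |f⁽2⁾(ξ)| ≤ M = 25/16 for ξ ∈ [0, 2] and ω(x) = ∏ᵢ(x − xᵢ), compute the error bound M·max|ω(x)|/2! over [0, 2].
25/32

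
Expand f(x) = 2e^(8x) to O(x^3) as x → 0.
2 + 16*x + 64*x**2 + O(x**3)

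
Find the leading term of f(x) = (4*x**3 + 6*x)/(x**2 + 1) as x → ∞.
4*x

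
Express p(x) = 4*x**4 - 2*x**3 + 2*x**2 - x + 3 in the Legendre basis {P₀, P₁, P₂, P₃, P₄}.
(67/15)P₀ + (-11/5)P₁ + (76/21)P₂ + (-4/5)P₃ + (32/35)P₄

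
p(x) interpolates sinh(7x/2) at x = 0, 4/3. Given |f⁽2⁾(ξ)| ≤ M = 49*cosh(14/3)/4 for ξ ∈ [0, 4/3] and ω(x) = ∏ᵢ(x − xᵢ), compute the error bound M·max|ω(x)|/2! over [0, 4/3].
49*cosh(14/3)/18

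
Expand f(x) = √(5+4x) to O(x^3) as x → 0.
sqrt(5) + 2*sqrt(5)*x/5 - 2*sqrt(5)*x**2/25 + O(x**3)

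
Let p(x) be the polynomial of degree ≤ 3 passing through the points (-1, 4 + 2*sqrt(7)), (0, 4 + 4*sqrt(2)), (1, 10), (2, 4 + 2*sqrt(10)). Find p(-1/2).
sqrt(10)/8 + 5*sqrt(7)/8 + 17/8 + 15*sqrt(2)/4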